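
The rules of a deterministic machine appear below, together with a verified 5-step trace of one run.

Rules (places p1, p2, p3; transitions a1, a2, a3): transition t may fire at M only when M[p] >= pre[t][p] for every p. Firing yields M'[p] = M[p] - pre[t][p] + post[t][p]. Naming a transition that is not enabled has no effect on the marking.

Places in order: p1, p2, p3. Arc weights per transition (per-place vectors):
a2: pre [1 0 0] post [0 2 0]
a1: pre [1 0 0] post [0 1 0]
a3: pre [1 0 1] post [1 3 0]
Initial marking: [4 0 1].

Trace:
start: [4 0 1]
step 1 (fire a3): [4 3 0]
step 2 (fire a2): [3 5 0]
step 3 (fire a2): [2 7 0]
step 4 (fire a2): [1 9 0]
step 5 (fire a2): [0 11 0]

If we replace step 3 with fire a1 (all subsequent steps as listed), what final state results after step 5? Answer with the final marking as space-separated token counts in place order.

(re-executing from step 3 with the substitution; state before step 3: [3 5 0])
step 3 (fire a1): [2 6 0]
step 4 (fire a2): [1 8 0]
step 5 (fire a2): [0 10 0]

0 10 0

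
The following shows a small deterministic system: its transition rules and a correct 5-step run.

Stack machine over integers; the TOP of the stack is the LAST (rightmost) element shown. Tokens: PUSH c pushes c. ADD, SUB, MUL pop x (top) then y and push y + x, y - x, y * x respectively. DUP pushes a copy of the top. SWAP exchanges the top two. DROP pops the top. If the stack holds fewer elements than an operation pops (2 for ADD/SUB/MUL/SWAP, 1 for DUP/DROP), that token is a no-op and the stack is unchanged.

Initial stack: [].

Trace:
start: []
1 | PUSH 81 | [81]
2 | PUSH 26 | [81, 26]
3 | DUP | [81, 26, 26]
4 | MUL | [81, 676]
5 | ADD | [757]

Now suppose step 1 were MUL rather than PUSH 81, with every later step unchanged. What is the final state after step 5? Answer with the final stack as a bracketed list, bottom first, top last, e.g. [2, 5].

(re-executing from step 1 with the substitution; state before step 1: [])
1 | MUL | []
2 | PUSH 26 | [26]
3 | DUP | [26, 26]
4 | MUL | [676]
5 | ADD | [676]

[676]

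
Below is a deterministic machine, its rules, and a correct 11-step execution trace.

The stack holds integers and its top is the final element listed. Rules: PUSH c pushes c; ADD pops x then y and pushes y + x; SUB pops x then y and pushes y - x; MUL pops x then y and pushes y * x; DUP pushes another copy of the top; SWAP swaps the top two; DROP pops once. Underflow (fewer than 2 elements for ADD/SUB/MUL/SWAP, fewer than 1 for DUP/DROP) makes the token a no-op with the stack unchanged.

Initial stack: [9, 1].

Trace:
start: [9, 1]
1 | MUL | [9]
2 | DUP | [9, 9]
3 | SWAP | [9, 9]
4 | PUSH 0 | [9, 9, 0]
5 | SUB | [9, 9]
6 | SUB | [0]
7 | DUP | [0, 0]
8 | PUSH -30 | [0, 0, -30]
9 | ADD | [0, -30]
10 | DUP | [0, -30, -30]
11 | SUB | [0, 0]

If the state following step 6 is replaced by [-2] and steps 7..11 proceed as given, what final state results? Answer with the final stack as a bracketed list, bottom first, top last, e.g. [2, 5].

state after step 6 := [-2]
7 | DUP | [-2, -2]
8 | PUSH -30 | [-2, -2, -30]
9 | ADD | [-2, -32]
10 | DUP | [-2, -32, -32]
11 | SUB | [-2, 0]

[-2, 0]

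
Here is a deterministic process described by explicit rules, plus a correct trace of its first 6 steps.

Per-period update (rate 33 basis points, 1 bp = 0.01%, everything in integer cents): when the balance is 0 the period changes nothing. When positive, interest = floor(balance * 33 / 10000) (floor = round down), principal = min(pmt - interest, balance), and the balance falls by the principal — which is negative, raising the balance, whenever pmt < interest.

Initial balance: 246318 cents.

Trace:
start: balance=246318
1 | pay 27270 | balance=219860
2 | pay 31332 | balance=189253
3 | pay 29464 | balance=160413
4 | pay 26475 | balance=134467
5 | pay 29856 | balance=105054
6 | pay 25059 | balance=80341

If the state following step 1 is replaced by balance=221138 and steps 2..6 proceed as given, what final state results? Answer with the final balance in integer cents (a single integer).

state after step 1 := balance=221138
2 | pay 31332 | balance=190535
3 | pay 29464 | balance=161699
4 | pay 26475 | balance=135757
5 | pay 29856 | balance=106348
6 | pay 25059 | balance=81639

81639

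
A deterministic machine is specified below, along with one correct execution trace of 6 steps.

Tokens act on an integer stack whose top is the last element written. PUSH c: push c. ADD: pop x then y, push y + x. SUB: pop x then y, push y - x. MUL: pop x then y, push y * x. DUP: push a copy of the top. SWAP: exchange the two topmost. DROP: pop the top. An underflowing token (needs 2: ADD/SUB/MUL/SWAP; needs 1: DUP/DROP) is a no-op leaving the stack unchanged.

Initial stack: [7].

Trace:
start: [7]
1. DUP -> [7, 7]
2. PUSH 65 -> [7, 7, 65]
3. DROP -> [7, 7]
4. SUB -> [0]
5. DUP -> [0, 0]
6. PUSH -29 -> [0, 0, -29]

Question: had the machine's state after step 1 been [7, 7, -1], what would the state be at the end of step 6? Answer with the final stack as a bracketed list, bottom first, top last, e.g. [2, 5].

state after step 1 := [7, 7, -1]
2. PUSH 65 -> [7, 7, -1, 65]
3. DROP -> [7, 7, -1]
4. SUB -> [7, 8]
5. DUP -> [7, 8, 8]
6. PUSH -29 -> [7, 8, 8, -29]

[7, 8, 8, -29]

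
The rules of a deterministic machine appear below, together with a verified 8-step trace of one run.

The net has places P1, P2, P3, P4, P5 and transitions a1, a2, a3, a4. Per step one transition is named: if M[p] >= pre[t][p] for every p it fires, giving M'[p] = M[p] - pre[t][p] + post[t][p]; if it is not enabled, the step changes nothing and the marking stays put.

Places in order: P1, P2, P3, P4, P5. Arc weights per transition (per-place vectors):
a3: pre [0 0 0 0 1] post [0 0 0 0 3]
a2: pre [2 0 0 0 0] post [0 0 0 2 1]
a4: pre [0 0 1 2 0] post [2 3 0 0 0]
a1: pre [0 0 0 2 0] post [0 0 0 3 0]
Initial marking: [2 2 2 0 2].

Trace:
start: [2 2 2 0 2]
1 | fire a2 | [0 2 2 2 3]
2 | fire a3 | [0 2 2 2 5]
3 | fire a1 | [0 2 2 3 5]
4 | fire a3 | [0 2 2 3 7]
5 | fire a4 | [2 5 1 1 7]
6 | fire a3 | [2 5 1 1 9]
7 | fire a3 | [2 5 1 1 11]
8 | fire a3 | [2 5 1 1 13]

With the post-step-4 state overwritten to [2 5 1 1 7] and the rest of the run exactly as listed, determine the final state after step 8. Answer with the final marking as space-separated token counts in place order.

state after step 4 := [2 5 1 1 7]
5 | fire a4 | [2 5 1 1 7]
6 | fire a3 | [2 5 1 1 9]
7 | fire a3 | [2 5 1 1 11]
8 | fire a3 | [2 5 1 1 13]

2 5 1 1 13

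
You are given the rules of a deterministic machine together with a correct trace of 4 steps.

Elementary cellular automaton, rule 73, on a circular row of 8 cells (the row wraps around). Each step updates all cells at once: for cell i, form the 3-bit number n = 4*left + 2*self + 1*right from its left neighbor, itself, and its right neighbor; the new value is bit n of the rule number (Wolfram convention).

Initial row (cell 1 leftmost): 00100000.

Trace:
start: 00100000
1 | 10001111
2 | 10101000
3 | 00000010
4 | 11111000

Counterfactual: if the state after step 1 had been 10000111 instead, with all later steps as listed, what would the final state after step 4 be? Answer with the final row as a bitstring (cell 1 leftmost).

10110111

state after step 1 := 10000111
2 | 10110100
3 | 00110000
4 | 10110111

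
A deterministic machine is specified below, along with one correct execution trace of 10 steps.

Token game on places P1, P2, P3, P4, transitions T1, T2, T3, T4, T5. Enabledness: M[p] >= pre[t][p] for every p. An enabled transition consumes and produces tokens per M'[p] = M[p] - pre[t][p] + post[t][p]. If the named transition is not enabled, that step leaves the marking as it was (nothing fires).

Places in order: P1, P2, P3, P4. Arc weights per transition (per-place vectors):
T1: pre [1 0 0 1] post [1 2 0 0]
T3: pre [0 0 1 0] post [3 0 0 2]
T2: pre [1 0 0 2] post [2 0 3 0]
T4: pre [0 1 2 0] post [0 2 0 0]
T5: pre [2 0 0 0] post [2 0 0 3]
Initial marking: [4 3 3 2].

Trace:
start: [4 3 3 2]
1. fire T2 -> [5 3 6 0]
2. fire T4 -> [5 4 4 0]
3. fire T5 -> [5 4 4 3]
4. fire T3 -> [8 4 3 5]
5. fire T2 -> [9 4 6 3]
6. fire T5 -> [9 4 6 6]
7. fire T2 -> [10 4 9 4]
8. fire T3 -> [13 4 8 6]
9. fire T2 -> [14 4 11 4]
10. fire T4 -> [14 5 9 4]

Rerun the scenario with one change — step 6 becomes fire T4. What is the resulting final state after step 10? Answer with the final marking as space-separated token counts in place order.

(re-executing from step 6 with the substitution; state before step 6: [9 4 6 3])
6. fire T4 -> [9 5 4 3]
7. fire T2 -> [10 5 7 1]
8. fire T3 -> [13 5 6 3]
9. fire T2 -> [14 5 9 1]
10. fire T4 -> [14 6 7 1]

14 6 7 1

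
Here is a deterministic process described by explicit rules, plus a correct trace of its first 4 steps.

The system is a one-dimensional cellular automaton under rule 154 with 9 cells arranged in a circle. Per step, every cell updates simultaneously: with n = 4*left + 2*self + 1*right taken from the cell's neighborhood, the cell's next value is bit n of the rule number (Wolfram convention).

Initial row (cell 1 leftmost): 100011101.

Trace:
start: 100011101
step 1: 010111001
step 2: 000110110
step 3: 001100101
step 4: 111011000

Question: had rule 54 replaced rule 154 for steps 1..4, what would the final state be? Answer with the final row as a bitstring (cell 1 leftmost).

(re-executing steps 1..4 under rule 54; state before step 1: 100011101)
step 1: 010100010
step 2: 111110111
step 3: 000001000
step 4: 000011100

000011100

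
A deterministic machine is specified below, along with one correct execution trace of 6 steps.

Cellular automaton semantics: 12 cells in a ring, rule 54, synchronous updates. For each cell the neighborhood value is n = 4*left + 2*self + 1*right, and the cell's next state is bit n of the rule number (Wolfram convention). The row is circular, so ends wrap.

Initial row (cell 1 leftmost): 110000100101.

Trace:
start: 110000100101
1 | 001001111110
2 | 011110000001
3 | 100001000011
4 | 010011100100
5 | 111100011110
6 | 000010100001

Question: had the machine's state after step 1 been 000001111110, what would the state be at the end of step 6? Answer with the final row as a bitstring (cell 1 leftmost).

111110000001

state after step 1 := 000001111110
2 | 000010000001
3 | 100111000011
4 | 011000100100
5 | 100101111110
6 | 111110000001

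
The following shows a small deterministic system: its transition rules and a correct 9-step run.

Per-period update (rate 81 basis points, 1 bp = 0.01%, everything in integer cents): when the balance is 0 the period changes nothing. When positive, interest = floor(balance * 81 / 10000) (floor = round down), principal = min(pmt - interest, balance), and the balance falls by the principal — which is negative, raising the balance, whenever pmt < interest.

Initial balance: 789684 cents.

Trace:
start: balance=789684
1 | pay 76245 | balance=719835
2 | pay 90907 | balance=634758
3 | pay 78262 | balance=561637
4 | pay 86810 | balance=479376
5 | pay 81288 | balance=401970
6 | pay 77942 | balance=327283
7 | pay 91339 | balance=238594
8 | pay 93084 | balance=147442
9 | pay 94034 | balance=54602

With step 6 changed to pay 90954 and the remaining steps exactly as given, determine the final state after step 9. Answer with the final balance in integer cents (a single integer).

41272

(re-executing from step 6 with the substitution; state before step 6: balance=401970)
6 | pay 90954 | balance=314271
7 | pay 91339 | balance=225477
8 | pay 93084 | balance=134219
9 | pay 94034 | balance=41272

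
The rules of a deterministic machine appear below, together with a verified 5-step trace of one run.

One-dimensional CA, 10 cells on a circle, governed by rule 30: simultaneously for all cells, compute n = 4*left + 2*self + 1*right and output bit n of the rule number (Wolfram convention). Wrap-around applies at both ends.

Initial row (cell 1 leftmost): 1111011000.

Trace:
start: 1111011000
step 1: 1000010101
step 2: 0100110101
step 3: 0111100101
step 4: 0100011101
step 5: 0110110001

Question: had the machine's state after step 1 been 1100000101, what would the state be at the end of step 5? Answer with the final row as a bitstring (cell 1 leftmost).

state after step 1 := 1100000101
step 2: 0010001101
step 3: 1111011001
step 4: 0000010111
step 5: 1000110100

1000110100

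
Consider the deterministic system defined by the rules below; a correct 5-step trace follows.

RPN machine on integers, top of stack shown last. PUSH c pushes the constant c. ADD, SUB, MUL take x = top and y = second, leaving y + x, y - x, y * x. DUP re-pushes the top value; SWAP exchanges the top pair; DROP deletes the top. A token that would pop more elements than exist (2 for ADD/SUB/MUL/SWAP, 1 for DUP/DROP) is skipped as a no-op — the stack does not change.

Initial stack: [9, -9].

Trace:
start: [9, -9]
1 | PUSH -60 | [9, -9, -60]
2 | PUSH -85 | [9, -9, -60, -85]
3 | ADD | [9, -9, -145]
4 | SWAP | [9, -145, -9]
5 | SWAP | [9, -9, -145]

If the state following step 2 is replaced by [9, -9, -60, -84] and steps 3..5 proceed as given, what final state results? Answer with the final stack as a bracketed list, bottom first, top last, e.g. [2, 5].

[9, -9, -144]

state after step 2 := [9, -9, -60, -84]
3 | ADD | [9, -9, -144]
4 | SWAP | [9, -144, -9]
5 | SWAP | [9, -9, -144]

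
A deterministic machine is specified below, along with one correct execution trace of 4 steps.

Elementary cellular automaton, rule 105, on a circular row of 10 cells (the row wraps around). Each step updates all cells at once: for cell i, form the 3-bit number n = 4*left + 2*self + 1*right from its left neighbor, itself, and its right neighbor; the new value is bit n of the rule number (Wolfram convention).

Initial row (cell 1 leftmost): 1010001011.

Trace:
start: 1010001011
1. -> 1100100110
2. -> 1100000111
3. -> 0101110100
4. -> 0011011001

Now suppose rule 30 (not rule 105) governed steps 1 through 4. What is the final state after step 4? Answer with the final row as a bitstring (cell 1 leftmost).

1101000001

(re-executing steps 1..4 under rule 30; state before step 1: 1010001011)
1. -> 0011011010
2. -> 0110010011
3. -> 0101111110
4. -> 1101000001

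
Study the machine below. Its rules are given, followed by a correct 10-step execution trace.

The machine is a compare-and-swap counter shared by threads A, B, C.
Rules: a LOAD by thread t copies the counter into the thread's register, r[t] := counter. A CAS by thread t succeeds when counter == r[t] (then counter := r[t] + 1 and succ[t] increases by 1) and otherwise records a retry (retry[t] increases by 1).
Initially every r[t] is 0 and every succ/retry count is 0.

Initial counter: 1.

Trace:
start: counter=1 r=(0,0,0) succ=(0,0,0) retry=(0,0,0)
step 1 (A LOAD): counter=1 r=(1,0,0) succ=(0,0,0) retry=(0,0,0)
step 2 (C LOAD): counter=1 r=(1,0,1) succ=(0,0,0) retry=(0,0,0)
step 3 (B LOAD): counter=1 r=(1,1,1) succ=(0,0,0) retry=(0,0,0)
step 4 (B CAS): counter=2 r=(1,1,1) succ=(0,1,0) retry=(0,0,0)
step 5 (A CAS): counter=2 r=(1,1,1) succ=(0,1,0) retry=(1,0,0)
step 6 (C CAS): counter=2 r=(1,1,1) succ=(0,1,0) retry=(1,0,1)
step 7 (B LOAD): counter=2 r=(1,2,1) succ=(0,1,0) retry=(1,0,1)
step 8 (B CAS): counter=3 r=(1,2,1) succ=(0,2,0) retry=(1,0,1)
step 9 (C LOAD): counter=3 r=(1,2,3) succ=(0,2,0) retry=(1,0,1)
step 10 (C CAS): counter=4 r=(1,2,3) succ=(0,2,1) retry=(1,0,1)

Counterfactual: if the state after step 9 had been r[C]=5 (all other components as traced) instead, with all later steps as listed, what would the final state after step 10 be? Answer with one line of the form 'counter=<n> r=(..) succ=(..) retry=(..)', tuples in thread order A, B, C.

counter=3 r=(1,2,5) succ=(0,2,0) retry=(1,0,2)

state after step 9 := counter=3 r=(1,2,5) succ=(0,2,0) retry=(1,0,1)
step 10 (C CAS): counter=3 r=(1,2,5) succ=(0,2,0) retry=(1,0,2)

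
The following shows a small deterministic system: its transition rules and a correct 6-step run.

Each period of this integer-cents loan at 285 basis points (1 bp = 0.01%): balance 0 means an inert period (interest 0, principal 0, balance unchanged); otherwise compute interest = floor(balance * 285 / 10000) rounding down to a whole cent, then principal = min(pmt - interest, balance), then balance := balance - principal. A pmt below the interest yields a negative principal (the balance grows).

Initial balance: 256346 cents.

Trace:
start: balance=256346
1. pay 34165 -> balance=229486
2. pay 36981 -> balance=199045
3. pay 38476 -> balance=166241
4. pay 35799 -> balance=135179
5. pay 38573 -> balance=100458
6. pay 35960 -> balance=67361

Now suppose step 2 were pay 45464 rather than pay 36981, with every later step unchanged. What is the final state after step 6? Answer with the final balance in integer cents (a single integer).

(re-executing from step 2 with the substitution; state before step 2: balance=229486)
2. pay 45464 -> balance=190562
3. pay 38476 -> balance=157517
4. pay 35799 -> balance=126207
5. pay 38573 -> balance=91230
6. pay 35960 -> balance=57870

57870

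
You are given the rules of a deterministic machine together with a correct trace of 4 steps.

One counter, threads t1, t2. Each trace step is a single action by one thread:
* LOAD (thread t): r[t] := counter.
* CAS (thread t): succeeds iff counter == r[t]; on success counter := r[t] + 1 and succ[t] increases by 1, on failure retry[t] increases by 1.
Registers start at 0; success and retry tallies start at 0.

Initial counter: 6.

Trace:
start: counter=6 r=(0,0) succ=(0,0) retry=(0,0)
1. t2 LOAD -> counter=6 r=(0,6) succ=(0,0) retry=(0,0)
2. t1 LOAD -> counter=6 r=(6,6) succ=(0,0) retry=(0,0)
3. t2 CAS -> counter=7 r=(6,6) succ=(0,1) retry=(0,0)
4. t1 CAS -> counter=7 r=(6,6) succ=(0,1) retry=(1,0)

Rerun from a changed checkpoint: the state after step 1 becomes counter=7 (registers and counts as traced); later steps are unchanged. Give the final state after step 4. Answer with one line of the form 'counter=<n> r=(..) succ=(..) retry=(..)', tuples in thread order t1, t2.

counter=8 r=(7,6) succ=(1,0) retry=(0,1)

state after step 1 := counter=7 r=(0,6) succ=(0,0) retry=(0,0)
2. t1 LOAD -> counter=7 r=(7,6) succ=(0,0) retry=(0,0)
3. t2 CAS -> counter=7 r=(7,6) succ=(0,0) retry=(0,1)
4. t1 CAS -> counter=8 r=(7,6) succ=(1,0) retry=(0,1)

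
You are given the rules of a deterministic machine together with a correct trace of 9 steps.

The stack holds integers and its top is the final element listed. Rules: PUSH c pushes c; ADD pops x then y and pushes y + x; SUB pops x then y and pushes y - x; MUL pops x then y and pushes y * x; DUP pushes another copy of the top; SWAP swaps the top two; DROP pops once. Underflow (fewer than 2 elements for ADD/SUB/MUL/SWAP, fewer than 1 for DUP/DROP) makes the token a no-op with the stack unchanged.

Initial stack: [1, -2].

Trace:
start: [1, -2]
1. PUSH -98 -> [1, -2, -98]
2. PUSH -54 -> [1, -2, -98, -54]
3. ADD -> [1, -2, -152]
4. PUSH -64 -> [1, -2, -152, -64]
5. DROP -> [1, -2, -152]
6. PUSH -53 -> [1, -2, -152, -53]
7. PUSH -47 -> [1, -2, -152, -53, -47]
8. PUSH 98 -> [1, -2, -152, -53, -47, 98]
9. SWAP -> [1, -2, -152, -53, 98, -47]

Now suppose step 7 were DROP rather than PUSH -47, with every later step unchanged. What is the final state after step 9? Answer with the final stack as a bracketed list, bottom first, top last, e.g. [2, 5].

[1, -2, 98, -152]

(re-executing from step 7 with the substitution; state before step 7: [1, -2, -152, -53])
7. DROP -> [1, -2, -152]
8. PUSH 98 -> [1, -2, -152, 98]
9. SWAP -> [1, -2, 98, -152]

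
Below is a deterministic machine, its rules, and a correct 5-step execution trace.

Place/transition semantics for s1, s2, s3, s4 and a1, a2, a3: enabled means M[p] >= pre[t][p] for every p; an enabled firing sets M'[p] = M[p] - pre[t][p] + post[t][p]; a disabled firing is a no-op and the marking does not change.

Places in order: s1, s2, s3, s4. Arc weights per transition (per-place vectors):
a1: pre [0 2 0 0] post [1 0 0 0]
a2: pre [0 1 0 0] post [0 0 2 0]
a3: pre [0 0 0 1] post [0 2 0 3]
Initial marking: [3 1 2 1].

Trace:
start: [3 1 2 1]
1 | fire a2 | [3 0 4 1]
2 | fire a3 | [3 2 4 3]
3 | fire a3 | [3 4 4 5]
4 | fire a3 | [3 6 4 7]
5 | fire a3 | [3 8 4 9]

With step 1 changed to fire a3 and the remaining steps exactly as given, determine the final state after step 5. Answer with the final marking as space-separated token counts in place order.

3 11 2 11

(re-executing from step 1 with the substitution; state before step 1: [3 1 2 1])
1 | fire a3 | [3 3 2 3]
2 | fire a3 | [3 5 2 5]
3 | fire a3 | [3 7 2 7]
4 | fire a3 | [3 9 2 9]
5 | fire a3 | [3 11 2 11]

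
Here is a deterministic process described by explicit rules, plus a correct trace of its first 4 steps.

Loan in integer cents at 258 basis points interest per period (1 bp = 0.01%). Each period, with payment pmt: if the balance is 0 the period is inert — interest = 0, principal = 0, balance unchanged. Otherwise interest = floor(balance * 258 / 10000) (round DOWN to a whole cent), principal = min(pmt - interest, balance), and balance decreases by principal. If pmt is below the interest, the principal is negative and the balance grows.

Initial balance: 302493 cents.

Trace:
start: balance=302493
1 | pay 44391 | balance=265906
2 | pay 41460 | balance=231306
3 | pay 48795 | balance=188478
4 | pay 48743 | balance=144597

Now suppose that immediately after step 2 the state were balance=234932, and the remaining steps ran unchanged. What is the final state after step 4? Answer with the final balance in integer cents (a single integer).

state after step 2 := balance=234932
3 | pay 48795 | balance=192198
4 | pay 48743 | balance=148413

148413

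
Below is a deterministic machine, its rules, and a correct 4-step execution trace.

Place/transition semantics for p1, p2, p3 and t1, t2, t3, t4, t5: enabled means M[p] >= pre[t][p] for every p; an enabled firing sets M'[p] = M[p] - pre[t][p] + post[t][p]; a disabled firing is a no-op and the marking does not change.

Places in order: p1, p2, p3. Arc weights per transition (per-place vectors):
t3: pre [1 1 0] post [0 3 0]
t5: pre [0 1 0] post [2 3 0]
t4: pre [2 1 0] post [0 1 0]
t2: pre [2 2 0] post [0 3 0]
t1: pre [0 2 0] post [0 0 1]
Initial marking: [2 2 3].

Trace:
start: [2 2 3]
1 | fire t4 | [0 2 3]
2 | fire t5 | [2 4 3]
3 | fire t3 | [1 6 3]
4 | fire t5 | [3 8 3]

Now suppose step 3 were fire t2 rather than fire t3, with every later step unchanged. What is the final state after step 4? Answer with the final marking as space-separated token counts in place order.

(re-executing from step 3 with the substitution; state before step 3: [2 4 3])
3 | fire t2 | [0 5 3]
4 | fire t5 | [2 7 3]

2 7 3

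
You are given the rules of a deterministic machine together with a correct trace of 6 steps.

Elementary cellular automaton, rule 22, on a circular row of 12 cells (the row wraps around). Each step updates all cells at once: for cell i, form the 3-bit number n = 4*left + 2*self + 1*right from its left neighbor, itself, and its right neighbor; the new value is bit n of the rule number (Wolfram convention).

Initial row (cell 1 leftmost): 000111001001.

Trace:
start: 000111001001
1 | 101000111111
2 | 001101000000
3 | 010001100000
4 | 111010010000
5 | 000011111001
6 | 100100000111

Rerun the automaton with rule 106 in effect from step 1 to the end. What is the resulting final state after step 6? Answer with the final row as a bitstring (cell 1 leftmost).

110111100111

(re-executing steps 1..6 under rule 106; state before step 1: 000111001001)
1 | 001101010010
2 | 011110100100
3 | 110011001000
4 | 110111010001
5 | 011101100011
6 | 110111100111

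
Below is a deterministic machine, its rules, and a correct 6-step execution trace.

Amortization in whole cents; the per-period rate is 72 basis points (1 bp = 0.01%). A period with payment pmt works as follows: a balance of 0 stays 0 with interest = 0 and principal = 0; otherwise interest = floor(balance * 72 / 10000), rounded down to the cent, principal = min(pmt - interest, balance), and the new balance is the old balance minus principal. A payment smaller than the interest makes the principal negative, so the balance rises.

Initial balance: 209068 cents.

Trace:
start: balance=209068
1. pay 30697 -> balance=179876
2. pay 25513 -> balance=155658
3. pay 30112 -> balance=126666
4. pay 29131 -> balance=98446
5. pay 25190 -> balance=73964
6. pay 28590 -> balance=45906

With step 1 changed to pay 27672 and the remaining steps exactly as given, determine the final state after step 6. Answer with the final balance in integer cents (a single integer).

(re-executing from step 1 with the substitution; state before step 1: balance=209068)
1. pay 27672 -> balance=182901
2. pay 25513 -> balance=158704
3. pay 30112 -> balance=129734
4. pay 29131 -> balance=101537
5. pay 25190 -> balance=77078
6. pay 28590 -> balance=49042

49042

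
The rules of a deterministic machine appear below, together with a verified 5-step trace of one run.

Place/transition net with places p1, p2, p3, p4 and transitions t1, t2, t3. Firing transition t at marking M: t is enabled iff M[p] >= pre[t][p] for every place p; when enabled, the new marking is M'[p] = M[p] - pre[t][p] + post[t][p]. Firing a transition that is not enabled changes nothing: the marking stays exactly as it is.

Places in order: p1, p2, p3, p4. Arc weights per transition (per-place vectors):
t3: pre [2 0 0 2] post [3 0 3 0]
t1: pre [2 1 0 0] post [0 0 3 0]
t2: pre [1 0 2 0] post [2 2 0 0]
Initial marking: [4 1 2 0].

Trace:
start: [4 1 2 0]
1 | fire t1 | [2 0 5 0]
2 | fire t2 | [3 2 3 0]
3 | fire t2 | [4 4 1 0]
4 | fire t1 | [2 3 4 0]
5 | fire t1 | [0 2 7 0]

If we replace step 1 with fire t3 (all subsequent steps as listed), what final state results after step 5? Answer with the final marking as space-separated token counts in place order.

1 1 6 0

(re-executing from step 1 with the substitution; state before step 1: [4 1 2 0])
1 | fire t3 | [4 1 2 0]
2 | fire t2 | [5 3 0 0]
3 | fire t2 | [5 3 0 0]
4 | fire t1 | [3 2 3 0]
5 | fire t1 | [1 1 6 0]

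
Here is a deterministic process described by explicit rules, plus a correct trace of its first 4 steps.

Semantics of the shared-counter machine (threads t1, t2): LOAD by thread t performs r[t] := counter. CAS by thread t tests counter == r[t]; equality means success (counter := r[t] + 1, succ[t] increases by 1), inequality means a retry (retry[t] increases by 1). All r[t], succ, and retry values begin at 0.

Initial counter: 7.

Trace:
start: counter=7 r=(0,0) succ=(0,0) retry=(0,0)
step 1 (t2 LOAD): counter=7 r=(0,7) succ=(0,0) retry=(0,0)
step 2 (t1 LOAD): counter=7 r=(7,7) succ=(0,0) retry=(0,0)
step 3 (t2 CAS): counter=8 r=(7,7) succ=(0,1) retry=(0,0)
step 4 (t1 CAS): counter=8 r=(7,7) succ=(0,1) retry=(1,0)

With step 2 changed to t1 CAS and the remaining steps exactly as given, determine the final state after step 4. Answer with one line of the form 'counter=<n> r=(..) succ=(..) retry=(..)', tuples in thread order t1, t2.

(re-executing from step 2 with the substitution; state before step 2: counter=7 r=(0,7) succ=(0,0) retry=(0,0))
step 2 (t1 CAS): counter=7 r=(0,7) succ=(0,0) retry=(1,0)
step 3 (t2 CAS): counter=8 r=(0,7) succ=(0,1) retry=(1,0)
step 4 (t1 CAS): counter=8 r=(0,7) succ=(0,1) retry=(2,0)

counter=8 r=(0,7) succ=(0,1) retry=(2,0)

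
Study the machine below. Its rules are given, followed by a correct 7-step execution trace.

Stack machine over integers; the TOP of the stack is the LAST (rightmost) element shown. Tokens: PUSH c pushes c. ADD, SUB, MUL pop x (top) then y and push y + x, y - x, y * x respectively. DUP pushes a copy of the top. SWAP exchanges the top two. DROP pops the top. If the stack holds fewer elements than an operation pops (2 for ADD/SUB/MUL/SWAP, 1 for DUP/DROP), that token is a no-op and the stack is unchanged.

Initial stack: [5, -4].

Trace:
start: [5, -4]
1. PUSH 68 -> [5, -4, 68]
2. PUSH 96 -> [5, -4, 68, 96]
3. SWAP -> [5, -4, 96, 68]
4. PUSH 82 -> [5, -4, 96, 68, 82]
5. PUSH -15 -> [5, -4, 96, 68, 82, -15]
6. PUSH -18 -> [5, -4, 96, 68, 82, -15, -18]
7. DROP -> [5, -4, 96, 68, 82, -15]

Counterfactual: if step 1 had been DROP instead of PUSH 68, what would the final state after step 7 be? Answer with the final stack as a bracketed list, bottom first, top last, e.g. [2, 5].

(re-executing from step 1 with the substitution; state before step 1: [5, -4])
1. DROP -> [5]
2. PUSH 96 -> [5, 96]
3. SWAP -> [96, 5]
4. PUSH 82 -> [96, 5, 82]
5. PUSH -15 -> [96, 5, 82, -15]
6. PUSH -18 -> [96, 5, 82, -15, -18]
7. DROP -> [96, 5, 82, -15]

[96, 5, 82, -15]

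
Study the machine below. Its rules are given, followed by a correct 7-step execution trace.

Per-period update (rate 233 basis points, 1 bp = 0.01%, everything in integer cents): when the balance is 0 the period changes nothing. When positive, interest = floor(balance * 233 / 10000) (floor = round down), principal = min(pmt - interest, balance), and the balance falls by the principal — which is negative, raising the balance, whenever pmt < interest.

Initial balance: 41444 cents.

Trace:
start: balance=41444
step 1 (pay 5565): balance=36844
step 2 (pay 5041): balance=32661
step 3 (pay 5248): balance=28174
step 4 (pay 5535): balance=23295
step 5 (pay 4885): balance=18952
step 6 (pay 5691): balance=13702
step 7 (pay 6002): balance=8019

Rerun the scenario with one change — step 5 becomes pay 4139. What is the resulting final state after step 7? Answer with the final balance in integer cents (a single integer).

(re-executing from step 5 with the substitution; state before step 5: balance=23295)
step 5 (pay 4139): balance=19698
step 6 (pay 5691): balance=14465
step 7 (pay 6002): balance=8800

8800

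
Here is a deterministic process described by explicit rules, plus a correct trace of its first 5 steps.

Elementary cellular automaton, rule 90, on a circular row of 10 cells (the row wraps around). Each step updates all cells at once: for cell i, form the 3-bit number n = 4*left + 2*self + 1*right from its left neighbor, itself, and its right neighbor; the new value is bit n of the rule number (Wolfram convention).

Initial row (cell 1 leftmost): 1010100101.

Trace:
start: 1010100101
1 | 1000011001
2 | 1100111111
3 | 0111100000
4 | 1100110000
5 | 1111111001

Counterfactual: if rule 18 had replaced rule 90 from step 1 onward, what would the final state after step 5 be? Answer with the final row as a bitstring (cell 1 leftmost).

(re-executing steps 1..5 under rule 18; state before step 1: 1010100101)
1 | 0000011000
2 | 0000100100
3 | 0001011010
4 | 0010000001
5 | 1101000010

1101000010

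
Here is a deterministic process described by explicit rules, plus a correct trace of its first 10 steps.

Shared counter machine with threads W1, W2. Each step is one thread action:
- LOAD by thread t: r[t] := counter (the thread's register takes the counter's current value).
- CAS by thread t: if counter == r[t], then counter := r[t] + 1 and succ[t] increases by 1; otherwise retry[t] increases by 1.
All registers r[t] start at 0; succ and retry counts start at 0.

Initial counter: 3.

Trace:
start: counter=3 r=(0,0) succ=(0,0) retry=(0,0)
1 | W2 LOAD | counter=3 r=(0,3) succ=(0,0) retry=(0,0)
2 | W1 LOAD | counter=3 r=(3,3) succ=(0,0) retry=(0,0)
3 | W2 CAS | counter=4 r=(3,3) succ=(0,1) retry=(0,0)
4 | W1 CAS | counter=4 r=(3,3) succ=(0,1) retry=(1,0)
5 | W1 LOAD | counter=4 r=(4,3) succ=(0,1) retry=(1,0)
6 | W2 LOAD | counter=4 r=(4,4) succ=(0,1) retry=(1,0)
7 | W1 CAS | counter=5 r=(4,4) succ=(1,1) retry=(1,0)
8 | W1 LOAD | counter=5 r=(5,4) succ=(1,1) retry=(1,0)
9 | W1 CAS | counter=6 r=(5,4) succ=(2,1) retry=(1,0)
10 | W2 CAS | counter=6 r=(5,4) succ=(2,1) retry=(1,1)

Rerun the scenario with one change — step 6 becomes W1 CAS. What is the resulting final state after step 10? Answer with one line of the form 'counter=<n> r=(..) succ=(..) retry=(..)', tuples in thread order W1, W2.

counter=6 r=(5,3) succ=(2,1) retry=(2,1)

(re-executing from step 6 with the substitution; state before step 6: counter=4 r=(4,3) succ=(0,1) retry=(1,0))
6 | W1 CAS | counter=5 r=(4,3) succ=(1,1) retry=(1,0)
7 | W1 CAS | counter=5 r=(4,3) succ=(1,1) retry=(2,0)
8 | W1 LOAD | counter=5 r=(5,3) succ=(1,1) retry=(2,0)
9 | W1 CAS | counter=6 r=(5,3) succ=(2,1) retry=(2,0)
10 | W2 CAS | counter=6 r=(5,3) succ=(2,1) retry=(2,1)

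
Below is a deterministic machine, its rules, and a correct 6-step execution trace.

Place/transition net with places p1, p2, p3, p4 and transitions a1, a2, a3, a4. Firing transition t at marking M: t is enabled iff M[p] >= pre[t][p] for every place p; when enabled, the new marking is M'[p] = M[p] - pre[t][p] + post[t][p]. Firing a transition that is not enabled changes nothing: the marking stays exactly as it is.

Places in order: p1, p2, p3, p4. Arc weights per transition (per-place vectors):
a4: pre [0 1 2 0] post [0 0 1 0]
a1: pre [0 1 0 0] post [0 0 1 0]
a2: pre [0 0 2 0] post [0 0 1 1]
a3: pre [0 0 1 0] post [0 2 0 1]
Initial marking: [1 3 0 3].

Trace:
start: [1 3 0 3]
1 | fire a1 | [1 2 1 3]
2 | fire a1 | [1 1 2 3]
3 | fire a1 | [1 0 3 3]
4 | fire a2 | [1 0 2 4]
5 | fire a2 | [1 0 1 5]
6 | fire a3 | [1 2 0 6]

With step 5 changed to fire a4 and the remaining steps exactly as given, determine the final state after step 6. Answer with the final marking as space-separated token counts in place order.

1 2 1 5

(re-executing from step 5 with the substitution; state before step 5: [1 0 2 4])
5 | fire a4 | [1 0 2 4]
6 | fire a3 | [1 2 1 5]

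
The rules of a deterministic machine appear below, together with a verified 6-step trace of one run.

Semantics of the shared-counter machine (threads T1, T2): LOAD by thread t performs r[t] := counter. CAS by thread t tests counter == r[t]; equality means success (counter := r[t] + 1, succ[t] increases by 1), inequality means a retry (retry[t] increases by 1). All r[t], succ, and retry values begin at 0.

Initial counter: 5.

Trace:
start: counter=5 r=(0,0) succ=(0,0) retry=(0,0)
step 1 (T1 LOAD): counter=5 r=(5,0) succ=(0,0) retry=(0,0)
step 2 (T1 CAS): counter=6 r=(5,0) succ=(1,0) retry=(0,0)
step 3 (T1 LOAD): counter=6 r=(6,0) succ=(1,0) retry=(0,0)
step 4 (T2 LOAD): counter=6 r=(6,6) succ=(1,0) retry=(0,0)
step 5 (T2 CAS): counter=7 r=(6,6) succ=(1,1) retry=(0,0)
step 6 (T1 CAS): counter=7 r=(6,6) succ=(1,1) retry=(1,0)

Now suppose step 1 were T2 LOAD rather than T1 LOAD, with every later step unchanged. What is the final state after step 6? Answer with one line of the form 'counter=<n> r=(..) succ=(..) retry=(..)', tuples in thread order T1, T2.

counter=6 r=(5,5) succ=(0,1) retry=(2,0)

(re-executing from step 1 with the substitution; state before step 1: counter=5 r=(0,0) succ=(0,0) retry=(0,0))
step 1 (T2 LOAD): counter=5 r=(0,5) succ=(0,0) retry=(0,0)
step 2 (T1 CAS): counter=5 r=(0,5) succ=(0,0) retry=(1,0)
step 3 (T1 LOAD): counter=5 r=(5,5) succ=(0,0) retry=(1,0)
step 4 (T2 LOAD): counter=5 r=(5,5) succ=(0,0) retry=(1,0)
step 5 (T2 CAS): counter=6 r=(5,5) succ=(0,1) retry=(1,0)
step 6 (T1 CAS): counter=6 r=(5,5) succ=(0,1) retry=(2,0)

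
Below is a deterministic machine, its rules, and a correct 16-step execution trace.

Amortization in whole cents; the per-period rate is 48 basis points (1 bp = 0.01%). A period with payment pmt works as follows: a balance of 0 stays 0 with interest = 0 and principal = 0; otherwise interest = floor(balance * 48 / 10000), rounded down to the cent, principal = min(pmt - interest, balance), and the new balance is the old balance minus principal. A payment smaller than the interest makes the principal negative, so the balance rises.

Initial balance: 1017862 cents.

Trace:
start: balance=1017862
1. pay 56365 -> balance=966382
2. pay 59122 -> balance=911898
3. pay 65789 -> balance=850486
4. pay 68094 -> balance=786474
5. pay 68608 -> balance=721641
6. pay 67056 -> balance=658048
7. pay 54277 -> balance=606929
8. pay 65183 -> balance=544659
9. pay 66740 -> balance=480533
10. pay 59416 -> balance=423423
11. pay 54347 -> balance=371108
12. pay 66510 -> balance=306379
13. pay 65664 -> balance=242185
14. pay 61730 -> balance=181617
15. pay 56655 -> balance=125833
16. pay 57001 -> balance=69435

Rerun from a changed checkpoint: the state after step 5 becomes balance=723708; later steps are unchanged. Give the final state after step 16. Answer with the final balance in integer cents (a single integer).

state after step 5 := balance=723708
6. pay 67056 -> balance=660125
7. pay 54277 -> balance=609016
8. pay 65183 -> balance=546756
9. pay 66740 -> balance=482640
10. pay 59416 -> balance=425540
11. pay 54347 -> balance=373235
12. pay 66510 -> balance=308516
13. pay 65664 -> balance=244332
14. pay 61730 -> balance=183774
15. pay 56655 -> balance=128001
16. pay 57001 -> balance=71614

71614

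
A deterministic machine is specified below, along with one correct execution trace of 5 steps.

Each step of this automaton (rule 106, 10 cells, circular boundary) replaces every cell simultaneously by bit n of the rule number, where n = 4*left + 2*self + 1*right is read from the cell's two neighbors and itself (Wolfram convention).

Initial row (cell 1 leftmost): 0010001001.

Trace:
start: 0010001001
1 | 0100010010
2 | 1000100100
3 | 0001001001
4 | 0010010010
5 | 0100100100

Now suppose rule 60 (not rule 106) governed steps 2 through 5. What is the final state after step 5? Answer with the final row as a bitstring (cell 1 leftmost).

(re-executing steps 2..5 under rule 60; state before step 2: 0100010010)
2 | 0110011011
3 | 1101010110
4 | 1011111101
5 | 0110000011

0110000011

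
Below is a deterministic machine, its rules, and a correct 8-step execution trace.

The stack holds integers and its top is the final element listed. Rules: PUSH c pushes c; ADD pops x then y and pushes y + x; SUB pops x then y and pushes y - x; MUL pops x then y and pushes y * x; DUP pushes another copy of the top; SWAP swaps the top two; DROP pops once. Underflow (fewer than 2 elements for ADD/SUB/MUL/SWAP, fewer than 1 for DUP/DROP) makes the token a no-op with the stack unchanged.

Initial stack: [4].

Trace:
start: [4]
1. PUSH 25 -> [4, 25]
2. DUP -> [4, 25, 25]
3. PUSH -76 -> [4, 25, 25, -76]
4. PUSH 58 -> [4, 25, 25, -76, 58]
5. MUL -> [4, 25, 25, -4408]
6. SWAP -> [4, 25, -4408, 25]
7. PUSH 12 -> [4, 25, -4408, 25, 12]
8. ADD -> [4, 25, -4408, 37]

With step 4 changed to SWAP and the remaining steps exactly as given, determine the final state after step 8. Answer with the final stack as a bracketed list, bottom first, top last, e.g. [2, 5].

[4, -1900, 37]

(re-executing from step 4 with the substitution; state before step 4: [4, 25, 25, -76])
4. SWAP -> [4, 25, -76, 25]
5. MUL -> [4, 25, -1900]
6. SWAP -> [4, -1900, 25]
7. PUSH 12 -> [4, -1900, 25, 12]
8. ADD -> [4, -1900, 37]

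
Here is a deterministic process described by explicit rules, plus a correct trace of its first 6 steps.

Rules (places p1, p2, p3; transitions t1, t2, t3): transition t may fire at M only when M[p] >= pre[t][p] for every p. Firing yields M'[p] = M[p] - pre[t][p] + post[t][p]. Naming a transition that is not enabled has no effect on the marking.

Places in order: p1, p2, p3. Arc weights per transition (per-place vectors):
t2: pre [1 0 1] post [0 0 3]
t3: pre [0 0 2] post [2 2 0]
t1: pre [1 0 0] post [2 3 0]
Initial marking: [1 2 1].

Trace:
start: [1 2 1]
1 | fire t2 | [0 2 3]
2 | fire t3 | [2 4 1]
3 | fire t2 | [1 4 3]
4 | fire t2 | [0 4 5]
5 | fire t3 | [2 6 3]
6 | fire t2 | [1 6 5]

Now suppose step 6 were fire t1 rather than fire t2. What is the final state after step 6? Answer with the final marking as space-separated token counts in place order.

(re-executing from step 6 with the substitution; state before step 6: [2 6 3])
6 | fire t1 | [3 9 3]

3 9 3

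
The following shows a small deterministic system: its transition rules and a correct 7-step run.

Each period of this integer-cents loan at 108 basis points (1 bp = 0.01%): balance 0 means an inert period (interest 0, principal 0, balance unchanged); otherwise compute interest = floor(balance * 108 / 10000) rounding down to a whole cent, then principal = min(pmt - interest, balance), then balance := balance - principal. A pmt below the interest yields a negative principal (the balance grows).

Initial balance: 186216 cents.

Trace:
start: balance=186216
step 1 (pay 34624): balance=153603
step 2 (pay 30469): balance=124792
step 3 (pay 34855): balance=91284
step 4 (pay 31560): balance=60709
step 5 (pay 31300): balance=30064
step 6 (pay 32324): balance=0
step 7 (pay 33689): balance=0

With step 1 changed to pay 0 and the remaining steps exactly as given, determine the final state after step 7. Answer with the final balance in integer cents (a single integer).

(re-executing from step 1 with the substitution; state before step 1: balance=186216)
step 1 (pay 0): balance=188227
step 2 (pay 30469): balance=159790
step 3 (pay 34855): balance=126660
step 4 (pay 31560): balance=96467
step 5 (pay 31300): balance=66208
step 6 (pay 32324): balance=34599
step 7 (pay 33689): balance=1283

1283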